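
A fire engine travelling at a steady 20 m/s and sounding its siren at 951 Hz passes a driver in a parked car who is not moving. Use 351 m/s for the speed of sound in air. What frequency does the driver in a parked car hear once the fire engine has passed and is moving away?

Receding: f₂ = f · v/(v + v_s) = 951 × 351/371 ≈ 900 Hz.

900 Hz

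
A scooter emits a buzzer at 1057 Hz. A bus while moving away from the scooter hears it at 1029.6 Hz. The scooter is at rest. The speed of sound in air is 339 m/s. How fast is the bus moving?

f' = f · (v − v_o)/v ⇒ v_o = v · |f'/f − 1|.
v_o = 339 × |1029.6/1057 − 1| = 339 × 0.02592 ≈ 8.8 m/s.

8.8 m/s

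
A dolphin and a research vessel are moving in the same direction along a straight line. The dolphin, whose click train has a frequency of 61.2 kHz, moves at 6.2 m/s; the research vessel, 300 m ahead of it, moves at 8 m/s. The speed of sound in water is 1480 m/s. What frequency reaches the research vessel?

The research vessel is ahead, so the dolphin is moving toward it while the research vessel is moving away from the dolphin.
With source approaching and observer receding, f' = f · (v − v_o)/(v − v_s).
f' = 61.2 × (1480 − 8)/(1480 − 6.2) = 61.2 × 1472/1473.8 ≈ 61.1 kHz.

61.1 kHz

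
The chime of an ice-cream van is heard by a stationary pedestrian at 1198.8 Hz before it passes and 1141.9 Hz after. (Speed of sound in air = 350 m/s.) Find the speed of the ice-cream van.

8.5 m/s

f₁/f₂ = (v + v_s)/(v − v_s), so v_s = v · (f₁ − f₂)/(f₁ + f₂).
v_s = 350 × (1198.8 − 1141.9)/(1198.8 + 1141.9) = 350 × 56.9/2340.7 ≈ 8.5 m/s.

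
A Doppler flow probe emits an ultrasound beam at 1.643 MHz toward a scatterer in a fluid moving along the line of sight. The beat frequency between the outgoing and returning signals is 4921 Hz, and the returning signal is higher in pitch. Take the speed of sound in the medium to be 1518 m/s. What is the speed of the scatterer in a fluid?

Double Doppler shift off a moving reflector: f₂ = f₀ · (v + u)/(v − u) (u > 0 toward emitter).
Returning signal is higher, so f₂ = f₀ + Δf = 1643000 + 4921 = 1647921 Hz.
Rearranging, u = v · (f₂ − f₀)/(f₂ + f₀) = 1518 × 4921/3290921 ≈ 2.27 m/s.
So the scatterer in a fluid is moving at 2.27 m/s toward the emitter.

2.27 m/s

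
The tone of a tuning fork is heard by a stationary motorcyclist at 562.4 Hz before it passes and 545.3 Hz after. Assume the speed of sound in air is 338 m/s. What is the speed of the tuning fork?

5.2 m/s

f₁/f₂ = (v + v_s)/(v − v_s), so v_s = v · (f₁ − f₂)/(f₁ + f₂).
v_s = 338 × (562.4 − 545.3)/(562.4 + 545.3) = 338 × 17.1/1107.7 ≈ 5.2 m/s.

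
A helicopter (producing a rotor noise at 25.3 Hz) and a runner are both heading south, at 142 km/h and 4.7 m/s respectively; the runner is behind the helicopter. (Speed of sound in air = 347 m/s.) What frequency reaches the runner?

142 km/h = 39.44 m/s.
The runner is behind, so the helicopter is moving away from it while the runner is moving toward the helicopter.
General Doppler shift: f' = f · (v + v_o)/(v + v_s).
f' = 25.3 × (347 + 4.7)/(347 + 39.44) = 25.3 × 351.7/386.44 ≈ 23.0 Hz.

23.0 Hz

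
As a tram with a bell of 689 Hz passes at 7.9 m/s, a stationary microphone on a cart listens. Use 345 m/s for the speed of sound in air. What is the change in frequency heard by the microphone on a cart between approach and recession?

Approaching: f₁ = f · v/(v − v_s) = 689 × 345/337.1 ≈ 705.1 Hz.
Receding: f₂ = f · v/(v + v_s) = 689 × 345/352.9 ≈ 673.6 Hz.
Drop: f₁ − f₂ = 2f·v·v_s/(v² − v_s²) = 2 × 689 × 345 × 7.9/(345² − 7.9²) ≈ 31.6 Hz.

31.6 Hz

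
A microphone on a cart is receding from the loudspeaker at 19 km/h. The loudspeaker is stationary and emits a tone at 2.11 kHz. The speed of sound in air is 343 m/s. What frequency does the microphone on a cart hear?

19 km/h = 5.278 m/s.
Only the observer moves, away from the source, so f' = f · (v − v_o)/v.
f' = 2.11 × (343 − 5.278)/343 = 2.11 × 337.72/343 ≈ 2.08 kHz.

2.08 kHz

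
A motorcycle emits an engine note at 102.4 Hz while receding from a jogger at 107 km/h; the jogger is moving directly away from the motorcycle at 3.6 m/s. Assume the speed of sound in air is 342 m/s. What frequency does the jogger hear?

93 Hz

107 km/h = 29.72 m/s.
General Doppler shift: f' = f · (v − v_o)/(v + v_s).
f' = 102.4 × (342 − 3.6)/(342 + 29.72) = 102.4 × 338.4/371.72 ≈ 93 Hz.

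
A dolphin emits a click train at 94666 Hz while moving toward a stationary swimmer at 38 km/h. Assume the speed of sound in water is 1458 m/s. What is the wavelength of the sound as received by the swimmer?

1.5 cm

38 km/h = 10.56 m/s.
Moving source, stationary observer: f' = f · v/(v − v_s) since the source is approaching.
f' = 94666 × 1458/(1458 − 10.56) ≈ 95356 Hz.
λ' = v/f' = 1458/95356.4 ≈ 1.5 cm.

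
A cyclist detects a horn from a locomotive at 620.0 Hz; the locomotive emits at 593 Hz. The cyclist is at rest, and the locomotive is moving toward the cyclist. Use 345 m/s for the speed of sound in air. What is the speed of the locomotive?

15.0 m/s

f' = f · v/(v − v_s) ⇒ v_s = v · |1 − f/f'|.
v_s = 345 × |1 − 593/620.0| = 345 × 0.04355 ≈ 15.0 m/s.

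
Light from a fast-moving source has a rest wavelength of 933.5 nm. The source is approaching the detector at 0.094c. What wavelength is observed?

Relativistic Doppler for wavelength: λ' = λ₀ · √((1 − β)/(1 + β)).
λ' = 933.5 × √(0.9060/1.0940) = 933.5 × 0.91003 ≈ 849.5 nm.

849.5 nm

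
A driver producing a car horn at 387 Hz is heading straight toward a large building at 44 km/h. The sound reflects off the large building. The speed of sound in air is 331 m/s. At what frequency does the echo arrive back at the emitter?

44 km/h = 12.22 m/s.
The large building receives the sound from a moving source: f₁ = f₀ · v/(v − v_e) = 387 × 331/318.78 ≈ 402 Hz.
On the return leg the driver is a moving observer: f₂ = f₁ · (v + v_e)/v = 402 × 343.22/331 ≈ 417 Hz.
Equivalently f₂ = f₀ · (v + v_e)/(v − v_e).

417 Hz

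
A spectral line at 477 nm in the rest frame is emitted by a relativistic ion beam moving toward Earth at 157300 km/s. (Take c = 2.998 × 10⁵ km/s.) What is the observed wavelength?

β = v/c = 157300/299800 = 0.5247.
Relativistic Doppler for wavelength: λ' = λ₀ · √((1 − β)/(1 + β)).
λ' = 477 × √(0.4753/1.5247) = 477 × 0.55834 ≈ 266.3 nm.

266.3 nm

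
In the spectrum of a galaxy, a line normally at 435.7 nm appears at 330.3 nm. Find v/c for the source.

λ'/λ₀ = 0.7581 < 1 (blueshift), so the source is approaching.
λ'/λ₀ = √((1 − β)/(1 + β)) for an approaching source ⇒ β = (1 − r²)/(1 + r²) with r = λ'/λ₀.
β = (1 − 0.5747)/(1 + 0.5747) ≈ 0.270.

0.270c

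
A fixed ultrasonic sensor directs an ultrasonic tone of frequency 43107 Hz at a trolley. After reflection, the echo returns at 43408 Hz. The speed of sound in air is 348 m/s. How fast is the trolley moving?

1.21 m/s

Double Doppler shift off a moving reflector: f₂ = f₀ · (v + u)/(v − u) (u > 0 toward emitter).
Rearranging, u = v · (f₂ − f₀)/(f₂ + f₀) = 348 × 301/86515 ≈ 1.21 m/s.
So the trolley is moving at 1.21 m/s toward the emitter.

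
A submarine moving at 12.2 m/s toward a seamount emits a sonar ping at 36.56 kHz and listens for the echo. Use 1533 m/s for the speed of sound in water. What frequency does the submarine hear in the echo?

The seamount receives the sound from a moving source: f₁ = f₀ · v/(v − v_e) = 36.56 × 1533/1520.8 ≈ 36.9 kHz.
On the return leg the submarine is a moving observer: f₂ = f₁ · (v + v_e)/v = 36.9 × 1545.2/1533 ≈ 37.1 kHz.

37.1 kHz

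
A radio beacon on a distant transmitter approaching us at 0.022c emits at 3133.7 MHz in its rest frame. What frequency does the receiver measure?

Relativistic Doppler for frequency: f' = f₀ · √((1 + β)/(1 − β)).
f' = 3133.7 × √(1.0220/0.9780) = 3133.7 × 1.02225 ≈ 3203.4 MHz.

3203.4 MHz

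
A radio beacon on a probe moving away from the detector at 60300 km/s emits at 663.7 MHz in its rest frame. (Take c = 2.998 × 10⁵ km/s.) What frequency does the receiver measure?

541.3 MHz

β = v/c = 60300/299800 = 0.2011.
Relativistic Doppler for frequency: f' = f₀ · √((1 − β)/(1 + β)).
f' = 663.7 × √(0.7989/1.2011) = 663.7 × 0.81553 ≈ 541.3 MHz.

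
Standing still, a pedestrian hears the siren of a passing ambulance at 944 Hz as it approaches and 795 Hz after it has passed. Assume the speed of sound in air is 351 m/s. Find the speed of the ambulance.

30 m/s

f₁/f₂ = (v + v_s)/(v − v_s), so v_s = v · (f₁ − f₂)/(f₁ + f₂).
v_s = 351 × (944 − 795)/(944 + 795) = 351 × 149/1739 ≈ 30 m/s.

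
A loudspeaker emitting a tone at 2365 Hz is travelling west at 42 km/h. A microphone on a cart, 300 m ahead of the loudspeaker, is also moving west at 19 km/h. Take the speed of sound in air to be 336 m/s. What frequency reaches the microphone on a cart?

42 km/h = 11.67 m/s; 19 km/h = 5.278 m/s.
The microphone on a cart is ahead, so the loudspeaker is moving toward it while the microphone on a cart is moving away from the loudspeaker.
With source approaching and observer receding, f' = f · (v − v_o)/(v − v_s).
f' = 2365 × (336 − 5.278)/(336 − 11.67) = 2365 × 330.72/324.33 ≈ 2412 Hz.

2412 Hz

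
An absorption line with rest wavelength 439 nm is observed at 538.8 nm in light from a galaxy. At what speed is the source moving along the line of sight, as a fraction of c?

0.202

λ'/λ₀ = 1.2273 > 1 (redshift), so the source is receding.
λ'/λ₀ = √((1 + β)/(1 − β)) for a receding source ⇒ β = (r² − 1)/(r² + 1) with r = λ'/λ₀.
β = (1.5064 − 1)/(1.5064 + 1) ≈ 0.202.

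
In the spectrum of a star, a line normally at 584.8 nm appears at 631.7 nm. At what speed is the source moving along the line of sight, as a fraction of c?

0.077

λ'/λ₀ = 1.0802 > 1 (redshift), so the source is receding.
λ'/λ₀ = √((1 + β)/(1 − β)) for a receding source ⇒ β = (r² − 1)/(r² + 1) with r = λ'/λ₀.
β = (1.1668 − 1)/(1.1668 + 1) ≈ 0.077.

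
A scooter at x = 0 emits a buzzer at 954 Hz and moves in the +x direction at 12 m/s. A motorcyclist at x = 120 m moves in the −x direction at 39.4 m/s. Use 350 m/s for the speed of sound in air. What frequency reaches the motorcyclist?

The observer lies on the +x side, so the source is heading toward the observer and the observer is heading toward the source.
With source approaching and observer approaching, f' = f · (v + v_o)/(v − v_s).
f' = 954 × (350 + 39.4)/(350 − 12) = 954 × 389.4/338 ≈ 1099 Hz.

1099 Hz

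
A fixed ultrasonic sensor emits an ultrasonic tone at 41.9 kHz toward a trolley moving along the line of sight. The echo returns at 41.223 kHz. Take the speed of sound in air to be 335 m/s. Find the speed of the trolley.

2.73 m/s

Double Doppler shift off a moving reflector: f₂ = f₀ · (v + u)/(v − u) (u > 0 toward emitter).
Rearranging, u = v · (f₂ − f₀)/(f₂ + f₀) = 335 × -0.677/83.123 ≈ -2.73 m/s.
So the trolley is moving at 2.73 m/s away from the emitter.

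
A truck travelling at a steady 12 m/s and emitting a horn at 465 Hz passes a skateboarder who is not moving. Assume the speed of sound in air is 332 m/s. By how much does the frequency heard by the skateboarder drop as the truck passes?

33.7 Hz

Approaching: f₁ = f · v/(v − v_s) = 465 × 332/320 ≈ 482.4 Hz.
Receding: f₂ = f · v/(v + v_s) = 465 × 332/344 ≈ 448.8 Hz.
Drop: f₁ − f₂ = 2f·v·v_s/(v² − v_s²) = 2 × 465 × 332 × 12/(332² − 12²) ≈ 33.7 Hz.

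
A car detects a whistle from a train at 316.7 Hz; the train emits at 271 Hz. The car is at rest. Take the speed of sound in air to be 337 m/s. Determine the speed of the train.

f' > f, so the train is approaching.
f' = f · v/(v − v_s) ⇒ v_s = v · |1 − f/f'|.
v_s = 337 × |1 − 271/316.7| = 337 × 0.1443 ≈ 49 m/s.

49 m/s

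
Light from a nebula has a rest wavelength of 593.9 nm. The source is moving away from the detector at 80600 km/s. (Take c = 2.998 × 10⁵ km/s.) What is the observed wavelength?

782.4 nm

β = v/c = 80600/299800 = 0.2688.
Relativistic Doppler for wavelength: λ' = λ₀ · √((1 + β)/(1 − β)).
λ' = 593.9 × √(1.2688/0.7312) = 593.9 × 1.31735 ≈ 782.4 nm.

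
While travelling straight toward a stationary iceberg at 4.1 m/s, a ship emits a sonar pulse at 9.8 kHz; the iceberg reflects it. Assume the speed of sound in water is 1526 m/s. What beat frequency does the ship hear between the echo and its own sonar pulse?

The iceberg receives the sound from a moving source: f₁ = f₀ · v/(v − v_e) = 9.8 × 1526/1521.9 ≈ 9.8264 kHz.
On the return leg the ship is a moving observer: f₂ = f₁ · (v + v_e)/v = 9.8264 × 1530.1/1526 ≈ 9.8528 kHz.
Equivalently f₂ = f₀ · (v + v_e)/(v − v_e).
Beat against the emitted tone (with f₀ = 9800 Hz): |f₂ − f₀| = 2v_e·f₀/(v − v_e) = 2 × 4.1 × 9800/1521.9 ≈ 52.8 Hz.

52.8 Hz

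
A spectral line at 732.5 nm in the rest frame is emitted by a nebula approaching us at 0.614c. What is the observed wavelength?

358.2 nm

Relativistic Doppler for wavelength: λ' = λ₀ · √((1 − β)/(1 + β)).
λ' = 732.5 × √(0.3860/1.6140) = 732.5 × 0.48904 ≈ 358.2 nm.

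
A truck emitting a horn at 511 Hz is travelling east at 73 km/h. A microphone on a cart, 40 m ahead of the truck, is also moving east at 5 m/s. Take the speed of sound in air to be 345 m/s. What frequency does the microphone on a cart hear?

73 km/h = 20.28 m/s.
The microphone on a cart is ahead, so the truck is moving toward it while the microphone on a cart is moving away from the truck.
With source approaching and observer receding, f' = f · (v − v_o)/(v − v_s).
f' = 511 × (345 − 5)/(345 − 20.28) = 511 × 340/324.72 ≈ 535 Hz.

535 Hz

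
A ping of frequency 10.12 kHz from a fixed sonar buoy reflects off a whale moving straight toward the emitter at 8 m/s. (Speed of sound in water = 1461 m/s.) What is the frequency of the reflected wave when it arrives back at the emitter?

The whale first receives the wave as a moving observer: f₁ = f₀ · (v + u)/v = 10.12 × (1461 + 8)/1461 ≈ 10.18 kHz.
On reflection it acts as a source moving toward the stationary detector: f₂ = f₁ · v/(v − u) = 10.18 × 1461/1453 ≈ 10.23 kHz.

10.23 kHz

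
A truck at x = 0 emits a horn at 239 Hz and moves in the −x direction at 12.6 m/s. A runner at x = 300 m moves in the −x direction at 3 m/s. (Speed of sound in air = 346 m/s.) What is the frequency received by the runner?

233 Hz

The observer lies on the +x side, so the source is heading away from the observer and the observer is heading toward the source.
Both move, so f' = f · (v + v_o)/(v + v_s).
f' = 239 × (346 + 3)/(346 + 12.6) = 239 × 349/358.6 ≈ 233 Hz.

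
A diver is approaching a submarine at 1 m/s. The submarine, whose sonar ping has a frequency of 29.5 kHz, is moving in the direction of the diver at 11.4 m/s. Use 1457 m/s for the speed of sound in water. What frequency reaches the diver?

Both move, so f' = f · (v + v_o)/(v − v_s).
f' = 29.5 × (1457 + 1)/(1457 − 11.4) = 29.5 × 1458/1445.6 ≈ 29.8 kHz.

29.8 kHz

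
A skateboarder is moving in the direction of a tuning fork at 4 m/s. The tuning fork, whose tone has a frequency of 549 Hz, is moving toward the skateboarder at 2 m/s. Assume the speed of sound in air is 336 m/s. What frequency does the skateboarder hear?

559 Hz

Both move, so f' = f · (v + v_o)/(v − v_s).
f' = 549 × (336 + 4)/(336 − 2) = 549 × 340/334 ≈ 559 Hz.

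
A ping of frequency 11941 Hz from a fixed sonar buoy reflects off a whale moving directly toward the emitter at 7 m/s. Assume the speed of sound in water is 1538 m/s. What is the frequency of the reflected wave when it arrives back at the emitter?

At the whale (a moving observer), f₁ = f₀ · (v + u)/v = 11941 × 1545/1538 ≈ 11995 Hz.
The reflection then acts as a moving source: f₂ = f₁ · v/(v − u) ≈ 12050 Hz.

12050 Hz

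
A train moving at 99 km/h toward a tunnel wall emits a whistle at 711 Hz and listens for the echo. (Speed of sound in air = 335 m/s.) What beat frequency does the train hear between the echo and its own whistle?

127 Hz

99 km/h = 27.5 m/s.
The tunnel wall receives the sound from a moving source: f₁ = f₀ · v/(v − v_e) = 711 × 335/307.5 ≈ 774.6 Hz.
On the return leg the train is a moving observer: f₂ = f₁ · (v + v_e)/v = 774.6 × 362.5/335 ≈ 838.2 Hz.
Equivalently f₂ = f₀ · (v + v_e)/(v − v_e).
Beat against the emitted tone: |f₂ − f₀| = 2v_e·f₀/(v − v_e) = 2 × 27.5 × 711/307.5 ≈ 127 Hz.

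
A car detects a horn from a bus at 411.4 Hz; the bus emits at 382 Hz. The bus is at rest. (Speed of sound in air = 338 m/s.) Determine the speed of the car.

26 m/s

f' > f, so the car is approaching.
f' = f · (v + v_o)/v ⇒ v_o = v · |f'/f − 1|.
v_o = 338 × |411.4/382 − 1| = 338 × 0.07696 ≈ 26 m/s.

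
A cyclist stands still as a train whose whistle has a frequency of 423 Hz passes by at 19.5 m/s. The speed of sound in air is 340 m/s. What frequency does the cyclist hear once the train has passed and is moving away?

Receding: f₂ = f · v/(v + v_s) = 423 × 340/359.5 ≈ 400 Hz.

400 Hz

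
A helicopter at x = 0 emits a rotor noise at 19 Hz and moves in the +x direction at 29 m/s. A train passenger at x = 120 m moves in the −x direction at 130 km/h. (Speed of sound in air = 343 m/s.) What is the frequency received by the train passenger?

130 km/h = 36.11 m/s.
The observer lies on the +x side, so the source is heading toward the observer and the observer is heading toward the source.
General Doppler shift: f' = f · (v + v_o)/(v − v_s).
f' = 19 × (343 + 36.11)/(343 − 29) = 19 × 379.11/314 ≈ 22.9 Hz.

22.9 Hz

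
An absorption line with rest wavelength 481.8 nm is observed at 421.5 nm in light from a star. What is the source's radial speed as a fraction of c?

λ'/λ₀ = 0.8748 < 1 (blueshift), so the source is approaching.
λ'/λ₀ = √((1 − β)/(1 + β)) for an approaching source ⇒ β = (1 − r²)/(1 + r²) with r = λ'/λ₀.
β = (1 − 0.7654)/(1 + 0.7654) ≈ 0.133.

0.133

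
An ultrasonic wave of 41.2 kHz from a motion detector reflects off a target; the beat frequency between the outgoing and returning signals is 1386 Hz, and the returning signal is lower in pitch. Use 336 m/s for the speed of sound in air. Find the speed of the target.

5.7 m/s

Double Doppler shift off a moving reflector: f₂ = f₀ · (v + u)/(v − u) (u > 0 toward emitter).
Returning signal is lower, so f₂ = f₀ − Δf = 41200 − 1386 = 39814 Hz.
Rearranging, u = v · (f₂ − f₀)/(f₂ + f₀) = 336 × -1386/81014 ≈ -5.7 m/s.
So the target is moving at 5.7 m/s away from the emitter.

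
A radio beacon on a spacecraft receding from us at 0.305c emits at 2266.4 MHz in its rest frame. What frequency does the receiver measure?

1654.0 MHz

Relativistic Doppler for frequency: f' = f₀ · √((1 − β)/(1 + β)).
f' = 2266.4 × √(0.6950/1.3050) = 2266.4 × 0.72977 ≈ 1654.0 MHz.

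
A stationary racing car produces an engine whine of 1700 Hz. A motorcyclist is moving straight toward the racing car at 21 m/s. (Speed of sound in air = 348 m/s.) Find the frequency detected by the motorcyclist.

Only the observer moves, toward the source, so f' = f · (v + v_o)/v.
f' = 1700 × (348 + 21)/348 = 1700 × 369/348 ≈ 1803 Hz.

1803 Hz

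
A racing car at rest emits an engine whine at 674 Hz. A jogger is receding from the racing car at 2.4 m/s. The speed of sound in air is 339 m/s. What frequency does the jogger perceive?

669 Hz

Only the observer moves, away from the source, so f' = f · (v − v_o)/v.
f' = 674 × (339 − 2.4)/339 = 674 × 336.6/339 ≈ 669 Hz.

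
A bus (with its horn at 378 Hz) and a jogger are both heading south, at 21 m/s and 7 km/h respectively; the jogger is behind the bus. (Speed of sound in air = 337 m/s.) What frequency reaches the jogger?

358 Hz

7 km/h = 1.944 m/s.
The jogger is behind, so the bus is moving away from it while the jogger is moving toward the bus.
Both move, so f' = f · (v + v_o)/(v + v_s).
f' = 378 × (337 + 1.944)/(337 + 21) = 378 × 338.94/358 ≈ 358 Hz.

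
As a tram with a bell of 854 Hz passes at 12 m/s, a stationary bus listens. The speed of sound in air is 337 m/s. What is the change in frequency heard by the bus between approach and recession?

60.9 Hz

Approaching: f₁ = f · v/(v − v_s) = 854 × 337/325 ≈ 885.5 Hz.
Receding: f₂ = f · v/(v + v_s) = 854 × 337/349 ≈ 824.6 Hz.
Drop: f₁ − f₂ = 2f·v·v_s/(v² − v_s²) = 2 × 854 × 337 × 12/(337² − 12²) ≈ 60.9 Hz.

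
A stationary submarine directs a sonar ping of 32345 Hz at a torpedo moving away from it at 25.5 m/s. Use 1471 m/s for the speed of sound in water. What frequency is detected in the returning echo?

At the torpedo (a moving observer), f₁ = f₀ · (v − u)/v = 32345 × 1445.5/1471 ≈ 31784 Hz.
On reflection it acts as a source moving away from the stationary detector: f₂ = f₁ · v/(v + u) = 31784 × 1471/1496.5 ≈ 31243 Hz.
Equivalently f₂ = f₀ · (v − u)/(v + u).

31243 Hz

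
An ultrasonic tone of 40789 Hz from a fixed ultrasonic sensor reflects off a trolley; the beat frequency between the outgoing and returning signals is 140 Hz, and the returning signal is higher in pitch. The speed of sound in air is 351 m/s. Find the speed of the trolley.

Double Doppler shift off a moving reflector: f₂ = f₀ · (v + u)/(v − u) (u > 0 toward emitter).
Returning signal is higher, so f₂ = f₀ + Δf = 40789 + 140 = 40929 Hz.
Rearranging, u = v · (f₂ − f₀)/(f₂ + f₀) = 351 × 140/81718 ≈ 0.60 m/s.
So the trolley is moving at 0.60 m/s toward the emitter.

0.60 m/s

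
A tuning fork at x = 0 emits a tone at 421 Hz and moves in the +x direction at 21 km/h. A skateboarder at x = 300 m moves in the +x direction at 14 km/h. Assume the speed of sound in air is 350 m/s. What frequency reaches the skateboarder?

423 Hz

21 km/h = 5.833 m/s; 14 km/h = 3.889 m/s.
The observer lies on the +x side, so the source is heading toward the observer and the observer is heading away from the source.
With source approaching and observer receding, f' = f · (v − v_o)/(v − v_s).
f' = 421 × (350 − 3.889)/(350 − 5.833) = 421 × 346.11/344.17 ≈ 423 Hz.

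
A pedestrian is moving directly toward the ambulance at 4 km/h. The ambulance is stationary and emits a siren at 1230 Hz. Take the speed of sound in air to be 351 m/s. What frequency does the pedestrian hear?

1234 Hz

4 km/h = 1.111 m/s.
Only the observer moves, toward the source, so f' = f · (v + v_o)/v.
f' = 1230 × (351 + 1.111)/351 = 1230 × 352.11/351 ≈ 1234 Hz.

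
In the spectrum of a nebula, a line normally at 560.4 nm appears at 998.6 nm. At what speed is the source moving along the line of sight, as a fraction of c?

λ'/λ₀ = 1.7819 > 1 (redshift), so the source is receding.
λ'/λ₀ = √((1 + β)/(1 − β)) for a receding source ⇒ β = (r² − 1)/(r² + 1) with r = λ'/λ₀.
β = (3.1753 − 1)/(3.1753 + 1) ≈ 0.521.

0.521c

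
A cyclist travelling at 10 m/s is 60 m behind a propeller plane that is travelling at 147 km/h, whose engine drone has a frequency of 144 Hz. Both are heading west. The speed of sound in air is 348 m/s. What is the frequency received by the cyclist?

147 km/h = 40.83 m/s.
The cyclist is behind, so the propeller plane is moving away from it while the cyclist is moving toward the propeller plane.
Both move, so f' = f · (v + v_o)/(v + v_s).
f' = 144 × (348 + 10)/(348 + 40.83) = 144 × 358/388.83 ≈ 133 Hz.

133 Hz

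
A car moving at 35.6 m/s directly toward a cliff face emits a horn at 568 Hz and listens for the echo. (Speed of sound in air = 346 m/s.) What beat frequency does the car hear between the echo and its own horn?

The cliff face receives the sound from a moving source: f₁ = f₀ · v/(v − v_e) = 568 × 346/310.4 ≈ 633.1 Hz.
On the return leg the car is a moving observer: f₂ = f₁ · (v + v_e)/v = 633.1 × 381.6/346 ≈ 698.3 Hz.
Equivalently f₂ = f₀ · (v + v_e)/(v − v_e).
Beat against the emitted tone: |f₂ − f₀| = 2v_e·f₀/(v − v_e) = 2 × 35.6 × 568/310.4 ≈ 130 Hz.

130 Hz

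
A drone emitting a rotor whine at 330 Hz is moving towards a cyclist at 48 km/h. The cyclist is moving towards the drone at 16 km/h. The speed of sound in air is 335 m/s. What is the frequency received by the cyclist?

348 Hz

48 km/h = 13.33 m/s; 16 km/h = 4.444 m/s.
With source approaching and observer approaching, f' = f · (v + v_o)/(v − v_s).
f' = 330 × (335 + 4.444)/(335 − 13.33) = 330 × 339.44/321.67 ≈ 348 Hz.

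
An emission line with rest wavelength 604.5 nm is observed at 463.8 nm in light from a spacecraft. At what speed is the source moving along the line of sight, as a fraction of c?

0.259c

λ'/λ₀ = 0.7672 < 1 (blueshift), so the source is approaching.
λ'/λ₀ = √((1 − β)/(1 + β)) for an approaching source ⇒ β = (1 − r²)/(1 + r²) with r = λ'/λ₀.
β = (1 − 0.5887)/(1 + 0.5887) ≈ 0.259.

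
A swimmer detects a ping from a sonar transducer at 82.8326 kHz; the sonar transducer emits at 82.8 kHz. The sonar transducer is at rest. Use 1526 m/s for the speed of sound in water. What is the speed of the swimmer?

f' > f, so the swimmer is approaching.
f' = f · (v + v_o)/v ⇒ v_o = v · |f'/f − 1|.
v_o = 1526 × |82.8326/82.8 − 1| = 1526 × 0.0003937 ≈ 0.60 m/s.

0.60 m/s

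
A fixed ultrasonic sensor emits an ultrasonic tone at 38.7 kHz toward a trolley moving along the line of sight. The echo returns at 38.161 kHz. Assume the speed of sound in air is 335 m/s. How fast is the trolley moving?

Double Doppler shift off a moving reflector: f₂ = f₀ · (v + u)/(v − u) (u > 0 toward emitter).
Rearranging, u = v · (f₂ − f₀)/(f₂ + f₀) = 335 × -0.539/76.861 ≈ -2.35 m/s.
So the trolley is moving at 2.35 m/s away from the emitter.

2.35 m/s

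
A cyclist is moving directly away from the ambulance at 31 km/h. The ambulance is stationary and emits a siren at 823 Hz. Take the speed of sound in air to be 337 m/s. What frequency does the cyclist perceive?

31 km/h = 8.611 m/s.
Only the observer moves, away from the source, so f' = f · (v − v_o)/v.
f' = 823 × (337 − 8.611)/337 = 823 × 328.39/337 ≈ 802 Hz.

802 Hz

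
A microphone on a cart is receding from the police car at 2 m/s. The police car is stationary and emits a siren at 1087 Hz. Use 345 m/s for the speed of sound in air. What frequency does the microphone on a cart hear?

1081 Hz

Moving observer, stationary source: f' = f · (v − v_o)/v.
f' = 1087 × (345 − 2)/345 = 1087 × 343/345 ≈ 1081 Hz.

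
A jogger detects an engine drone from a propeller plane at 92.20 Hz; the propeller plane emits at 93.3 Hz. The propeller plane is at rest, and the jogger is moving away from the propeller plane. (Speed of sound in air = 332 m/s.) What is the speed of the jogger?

f' = f · (v − v_o)/v ⇒ v_o = v · |f'/f − 1|.
v_o = 332 × |92.20/93.3 − 1| = 332 × 0.01179 ≈ 3.9 m/s.

3.9 m/s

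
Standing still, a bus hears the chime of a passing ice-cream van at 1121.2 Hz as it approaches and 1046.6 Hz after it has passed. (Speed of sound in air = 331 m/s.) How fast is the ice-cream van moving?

f₁/f₂ = (v + v_s)/(v − v_s), so v_s = v · (f₁ − f₂)/(f₁ + f₂).
v_s = 331 × (1121.2 − 1046.6)/(1121.2 + 1046.6) = 331 × 74.6/2167.8 ≈ 11.4 m/s.

11.4 m/s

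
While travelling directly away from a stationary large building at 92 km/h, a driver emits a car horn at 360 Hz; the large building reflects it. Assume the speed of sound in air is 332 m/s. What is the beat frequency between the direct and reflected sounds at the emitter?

51.5 Hz

92 km/h = 25.56 m/s.
The large building receives the sound from a moving source: f₁ = f₀ · v/(v + v_e) = 360 × 332/357.56 ≈ 334.3 Hz.
On the return leg the driver is a moving observer: f₂ = f₁ · (v − v_e)/v = 334.3 × 306.44/332 ≈ 308.5 Hz.
Equivalently f₂ = f₀ · (v − v_e)/(v + v_e).
Beat against the emitted tone: |f₂ − f₀| = 2v_e·f₀/(v + v_e) = 2 × 25.56 × 360/357.56 ≈ 51.5 Hz.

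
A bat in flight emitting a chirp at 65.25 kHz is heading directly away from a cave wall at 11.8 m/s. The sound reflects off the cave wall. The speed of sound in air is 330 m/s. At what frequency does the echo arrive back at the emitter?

60.7 kHz

The cave wall receives the sound from a moving source: f₁ = f₀ · v/(v + v_e) = 65.25 × 330/341.8 ≈ 63.0 kHz.
On the return leg the bat in flight is a moving observer: f₂ = f₁ · (v − v_e)/v = 63.0 × 318.2/330 ≈ 60.7 kHz.
Equivalently f₂ = f₀ · (v − v_e)/(v + v_e).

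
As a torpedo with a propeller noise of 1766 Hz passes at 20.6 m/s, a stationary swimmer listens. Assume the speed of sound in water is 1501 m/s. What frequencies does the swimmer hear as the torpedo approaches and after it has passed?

1791 Hz approaching; 1742 Hz receding

Approaching: f₁ = f · v/(v − v_s) = 1766 × 1501/1480.4 ≈ 1791 Hz.
Receding: f₂ = f · v/(v + v_s) = 1766 × 1501/1521.6 ≈ 1742 Hz.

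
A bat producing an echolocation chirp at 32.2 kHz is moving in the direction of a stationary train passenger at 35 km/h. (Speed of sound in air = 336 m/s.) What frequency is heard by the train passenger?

35 km/h = 9.722 m/s.
Moving source, stationary observer: f' = f · v/(v − v_s) since the source is approaching.
f' = 32.2 × 336/(336 − 9.722) = 32.2 × 336/326.3 ≈ 33.2 kHz.

33.2 kHz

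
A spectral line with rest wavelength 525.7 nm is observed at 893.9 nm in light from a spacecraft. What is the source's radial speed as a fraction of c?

λ'/λ₀ = 1.7004 > 1 (redshift), so the source is receding.
λ'/λ₀ = √((1 + β)/(1 − β)) for a receding source ⇒ β = (r² − 1)/(r² + 1) with r = λ'/λ₀.
β = (2.8914 − 1)/(2.8914 + 1) ≈ 0.486.

0.486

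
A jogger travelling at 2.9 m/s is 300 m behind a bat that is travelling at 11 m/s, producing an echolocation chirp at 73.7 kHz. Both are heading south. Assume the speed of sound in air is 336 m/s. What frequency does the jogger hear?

The jogger is behind, so the bat is moving away from it while the jogger is moving toward the bat.
Both move, so f' = f · (v + v_o)/(v + v_s).
f' = 73.7 × (336 + 2.9)/(336 + 11) = 73.7 × 338.9/347 ≈ 72.0 kHz.

72.0 kHz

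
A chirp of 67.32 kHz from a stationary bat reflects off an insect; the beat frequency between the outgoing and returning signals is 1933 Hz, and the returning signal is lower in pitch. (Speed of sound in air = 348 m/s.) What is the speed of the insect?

Double Doppler shift off a moving reflector: f₂ = f₀ · (v + u)/(v − u) (u > 0 toward emitter).
Returning signal is lower, so f₂ = f₀ − Δf = 67320 − 1933 = 65387 Hz.
Rearranging, u = v · (f₂ − f₀)/(f₂ + f₀) = 348 × -1933/132707 ≈ -5.1 m/s.
So the insect is moving at 5.1 m/s away from the emitter.

5.1 m/s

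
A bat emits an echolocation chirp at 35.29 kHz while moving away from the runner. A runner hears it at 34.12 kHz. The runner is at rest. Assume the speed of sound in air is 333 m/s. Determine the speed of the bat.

f' = f · v/(v + v_s) ⇒ v_s = v · |1 − f/f'|.
v_s = 333 × |1 − 35.29/34.12| = 333 × 0.03429 ≈ 11.4 m/s.

11.4 m/s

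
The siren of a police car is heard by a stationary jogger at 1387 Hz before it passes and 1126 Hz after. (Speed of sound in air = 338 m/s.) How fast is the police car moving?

35 m/s

f₁/f₂ = (v + v_s)/(v − v_s), so v_s = v · (f₁ − f₂)/(f₁ + f₂).
v_s = 338 × (1387 − 1126)/(1387 + 1126) = 338 × 261/2513 ≈ 35 m/s.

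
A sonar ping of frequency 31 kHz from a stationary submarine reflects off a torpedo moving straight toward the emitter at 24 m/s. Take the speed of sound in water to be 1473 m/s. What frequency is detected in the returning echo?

At the torpedo (a moving observer), f₁ = f₀ · (v + u)/v = 31 × 1497/1473 ≈ 31.5 kHz.
On reflection it acts as a source moving toward the stationary detector: f₂ = f₁ · v/(v − u) = 31.5 × 1473/1449 ≈ 32.0 kHz.

32.0 kHz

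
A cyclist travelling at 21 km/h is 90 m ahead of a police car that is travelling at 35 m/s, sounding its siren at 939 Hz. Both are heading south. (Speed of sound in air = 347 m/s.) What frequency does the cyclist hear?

1027 Hz

21 km/h = 5.833 m/s.
The cyclist is ahead, so the police car is moving toward it while the cyclist is moving away from the police car.
General Doppler shift: f' = f · (v − v_o)/(v − v_s).
f' = 939 × (347 − 5.833)/(347 − 35) = 939 × 341.17/312 ≈ 1027 Hz.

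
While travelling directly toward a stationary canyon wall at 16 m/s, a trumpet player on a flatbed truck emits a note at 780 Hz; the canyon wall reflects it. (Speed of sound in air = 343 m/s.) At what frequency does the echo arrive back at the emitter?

The canyon wall receives the sound from a moving source: f₁ = f₀ · v/(v − v_e) = 780 × 343/327 ≈ 818 Hz.
On the return leg the trumpet player on a flatbed truck is a moving observer: f₂ = f₁ · (v + v_e)/v = 818 × 359/343 ≈ 856 Hz.
Equivalently f₂ = f₀ · (v + v_e)/(v − v_e).

856 Hz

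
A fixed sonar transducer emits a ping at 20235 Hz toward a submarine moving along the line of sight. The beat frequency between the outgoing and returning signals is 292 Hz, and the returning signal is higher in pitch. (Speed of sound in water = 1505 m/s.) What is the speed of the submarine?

Double Doppler shift off a moving reflector: f₂ = f₀ · (v + u)/(v − u) (u > 0 toward emitter).
Returning signal is higher, so f₂ = f₀ + Δf = 20235 + 292 = 20527 Hz.
Rearranging, u = v · (f₂ − f₀)/(f₂ + f₀) = 1505 × 292/40762 ≈ 10.8 m/s.
So the submarine is moving at 10.8 m/s toward the emitter.

10.8 m/s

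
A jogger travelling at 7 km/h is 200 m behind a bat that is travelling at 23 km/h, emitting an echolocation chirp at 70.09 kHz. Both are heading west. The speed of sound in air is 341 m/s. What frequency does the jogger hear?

23 km/h = 6.389 m/s; 7 km/h = 1.944 m/s.
The jogger is behind, so the bat is moving away from it while the jogger is moving toward the bat.
General Doppler shift: f' = f · (v + v_o)/(v + v_s).
f' = 70.09 × (341 + 1.944)/(341 + 6.389) = 70.09 × 342.94/347.39 ≈ 69.2 kHz.

69.2 kHz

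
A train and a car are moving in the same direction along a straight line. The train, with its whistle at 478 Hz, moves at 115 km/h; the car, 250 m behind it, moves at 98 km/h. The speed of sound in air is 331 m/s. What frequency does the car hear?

472 Hz

115 km/h = 31.94 m/s; 98 km/h = 27.22 m/s.
The car is behind, so the train is moving away from it while the car is moving toward the train.
Both move, so f' = f · (v + v_o)/(v + v_s).
f' = 478 × (331 + 27.22)/(331 + 31.94) = 478 × 358.22/362.94 ≈ 472 Hz.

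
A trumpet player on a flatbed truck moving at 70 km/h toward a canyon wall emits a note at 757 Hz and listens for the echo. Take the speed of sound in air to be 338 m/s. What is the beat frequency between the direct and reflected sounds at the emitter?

92 Hz

70 km/h = 19.44 m/s.
The canyon wall receives the sound from a moving source: f₁ = f₀ · v/(v − v_e) = 757 × 338/318.56 ≈ 803.2 Hz.
On the return leg the trumpet player on a flatbed truck is a moving observer: f₂ = f₁ · (v + v_e)/v = 803.2 × 357.44/338 ≈ 849.4 Hz.
Equivalently f₂ = f₀ · (v + v_e)/(v − v_e).
Beat against the emitted tone: |f₂ − f₀| = 2v_e·f₀/(v − v_e) = 2 × 19.44 × 757/318.56 ≈ 92 Hz.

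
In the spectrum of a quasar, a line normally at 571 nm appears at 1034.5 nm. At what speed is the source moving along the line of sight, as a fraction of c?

λ'/λ₀ = 1.8117 > 1 (redshift), so the source is receding.
λ'/λ₀ = √((1 + β)/(1 − β)) for a receding source ⇒ β = (r² − 1)/(r² + 1) with r = λ'/λ₀.
β = (3.2824 − 1)/(3.2824 + 1) ≈ 0.533.

0.533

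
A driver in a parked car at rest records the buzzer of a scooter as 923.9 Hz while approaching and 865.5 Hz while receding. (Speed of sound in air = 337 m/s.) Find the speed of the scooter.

11.0 m/s

f₁/f₂ = (v + v_s)/(v − v_s), so v_s = v · (f₁ − f₂)/(f₁ + f₂).
v_s = 337 × (923.9 − 865.5)/(923.9 + 865.5) = 337 × 58.4/1789.4 ≈ 11.0 m/s.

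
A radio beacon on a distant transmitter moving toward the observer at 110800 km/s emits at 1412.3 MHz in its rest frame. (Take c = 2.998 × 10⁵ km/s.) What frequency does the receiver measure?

2081.6 MHz

β = v/c = 110800/299800 = 0.3696.
Relativistic Doppler for frequency: f' = f₀ · √((1 + β)/(1 − β)).
f' = 1412.3 × √(1.3696/0.6304) = 1412.3 × 1.47394 ≈ 2081.6 MHz.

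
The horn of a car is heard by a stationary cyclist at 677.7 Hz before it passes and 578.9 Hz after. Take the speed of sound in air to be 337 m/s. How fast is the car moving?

26 m/s

f₁/f₂ = (v + v_s)/(v − v_s), so v_s = v · (f₁ − f₂)/(f₁ + f₂).
v_s = 337 × (677.7 − 578.9)/(677.7 + 578.9) = 337 × 98.8/1256.6 ≈ 26 m/s.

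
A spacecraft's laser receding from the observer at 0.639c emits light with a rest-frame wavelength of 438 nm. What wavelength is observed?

933.3 nm

Relativistic Doppler for wavelength: λ' = λ₀ · √((1 + β)/(1 − β)).
λ' = 438 × √(1.6390/0.3610) = 438 × 2.13077 ≈ 933.3 nm.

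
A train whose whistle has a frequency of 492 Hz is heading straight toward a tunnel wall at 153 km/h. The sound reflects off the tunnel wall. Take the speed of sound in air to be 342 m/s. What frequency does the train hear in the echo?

153 km/h = 42.5 m/s.
The tunnel wall receives the sound from a moving source: f₁ = f₀ · v/(v − v_e) = 492 × 342/299.5 ≈ 562 Hz.
On the return leg the train is a moving observer: f₂ = f₁ · (v + v_e)/v = 562 × 384.5/342 ≈ 632 Hz.
Equivalently f₂ = f₀ · (v + v_e)/(v − v_e).

632 Hz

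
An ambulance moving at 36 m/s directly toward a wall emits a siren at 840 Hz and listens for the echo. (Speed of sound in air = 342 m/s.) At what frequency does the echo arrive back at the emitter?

1038 Hz

The wall receives the sound from a moving source: f₁ = f₀ · v/(v − v_e) = 840 × 342/306 ≈ 939 Hz.
On the return leg the ambulance is a moving observer: f₂ = f₁ · (v + v_e)/v = 939 × 378/342 ≈ 1038 Hz.
Equivalently f₂ = f₀ · (v + v_e)/(v − v_e).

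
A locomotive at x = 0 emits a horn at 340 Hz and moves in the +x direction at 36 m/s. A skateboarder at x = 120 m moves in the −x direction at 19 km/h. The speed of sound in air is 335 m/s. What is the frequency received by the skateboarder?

19 km/h = 5.278 m/s.
The observer lies on the +x side, so the source is heading toward the observer and the observer is heading toward the source.
With source approaching and observer approaching, f' = f · (v + v_o)/(v − v_s).
f' = 340 × (335 + 5.278)/(335 − 36) = 340 × 340.28/299 ≈ 387 Hz.

387 Hz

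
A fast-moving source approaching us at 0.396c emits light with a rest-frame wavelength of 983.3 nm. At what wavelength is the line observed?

Relativistic Doppler for wavelength: λ' = λ₀ · √((1 − β)/(1 + β)).
λ' = 983.3 × √(0.6040/1.3960) = 983.3 × 0.65777 ≈ 646.8 nm.

646.8 nm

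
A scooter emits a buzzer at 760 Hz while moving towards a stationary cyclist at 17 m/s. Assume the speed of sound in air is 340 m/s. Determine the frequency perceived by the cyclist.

800 Hz

Only the source moves, toward the listener, so f' = f · v/(v − v_s).
f' = 760 × 340/(340 − 17) = 760 × 340/323 ≈ 800 Hz.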